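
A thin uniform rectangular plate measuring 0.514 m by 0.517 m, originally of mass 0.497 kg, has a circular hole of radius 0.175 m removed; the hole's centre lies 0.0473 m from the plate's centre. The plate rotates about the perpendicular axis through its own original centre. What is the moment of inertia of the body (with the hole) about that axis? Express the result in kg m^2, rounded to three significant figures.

Unpierced body about its centre: I₀ = (1/12)M(a²+b²) = (1/12)(0.497)[(0.514)² + (0.517)²] = 0.022012 kg m^2.
The removed disk has mass m = M·πr²/(ab) = (0.497)·π(0.175)²/(0.514·0.517) = 0.17994 kg (same uniform areal density).
Its moment of inertia about the rotation axis (parallel-axis theorem): I_hole = (1/2)mr² + md² = (1/2)(0.17994)(0.175)² + (0.17994)(0.0473)² = 0.0031579 kg m^2.
Treating the hole as negative mass, I = I₀ − I_hole = 0.022012 − 0.0031579 = 0.018854 kg m^2.

0.0189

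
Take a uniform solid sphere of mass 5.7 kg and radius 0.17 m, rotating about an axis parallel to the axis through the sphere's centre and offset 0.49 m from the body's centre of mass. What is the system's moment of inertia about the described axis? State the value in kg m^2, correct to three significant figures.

1.43

I_cm = (2/5)MR² = (2/5)(5.7)(0.17)² = 0.065892 kg m^2; centre at d = 0.49 m, so I = I_cm + Md² gives I = 0.065892 + (5.7)(0.49)² = 1.4345 kg m^2.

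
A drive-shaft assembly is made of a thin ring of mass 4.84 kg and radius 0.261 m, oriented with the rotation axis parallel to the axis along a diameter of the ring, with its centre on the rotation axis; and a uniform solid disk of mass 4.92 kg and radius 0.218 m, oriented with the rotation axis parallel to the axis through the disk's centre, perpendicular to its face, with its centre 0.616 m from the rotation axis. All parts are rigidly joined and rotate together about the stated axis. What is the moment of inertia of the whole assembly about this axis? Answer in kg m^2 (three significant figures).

2.15

Thin ring: I_cm = (1/2)MR² = (1/2)(4.84)(0.261)² = 0.16485 kg m^2; axis through the centre, so I = 0.16485 kg m^2.
Solid disk: I_cm = (1/2)MR² = (1/2)(4.92)(0.218)² = 0.11691 kg m^2; centre at d = 0.616 m, so I = I_cm + Md² gives I = 0.11691 + (4.92)(0.616)² = 1.9838 kg m^2.
Total I = 0.16485 + 1.9838 = 2.1487 kg m^2.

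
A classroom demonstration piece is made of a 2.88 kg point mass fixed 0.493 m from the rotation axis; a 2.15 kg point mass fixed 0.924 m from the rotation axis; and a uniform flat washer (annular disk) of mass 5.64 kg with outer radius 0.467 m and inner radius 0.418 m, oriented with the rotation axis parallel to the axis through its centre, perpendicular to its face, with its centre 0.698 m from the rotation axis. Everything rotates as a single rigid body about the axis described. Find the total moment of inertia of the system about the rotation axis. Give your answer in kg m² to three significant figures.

6.39

Point mass: I_cm = 0; centre at d = 0.493 m, so I = I_cm + Md² gives I = 0 + (2.88)(0.493)² = 0.69998 kg m².
Point mass: I_cm = 0; centre at d = 0.924 m, so I = I_cm + Md² gives I = 0 + (2.15)(0.924)² = 1.8356 kg m².
Annular disk: I_cm = (1/2)M(R²+r²) = (1/2)(5.64)[(0.467)² + (0.418)²] = 1.1077 kg m²; centre at d = 0.698 m, so I = I_cm + Md² gives I = 1.1077 + (5.64)(0.698)² = 3.8556 kg m².
Total I = 0.69998 + 1.8356 + 3.8556 = 6.3912 kg m².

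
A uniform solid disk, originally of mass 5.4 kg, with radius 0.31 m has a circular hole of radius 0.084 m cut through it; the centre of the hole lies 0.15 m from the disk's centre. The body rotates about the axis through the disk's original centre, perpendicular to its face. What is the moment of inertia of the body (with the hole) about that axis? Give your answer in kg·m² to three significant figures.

Unpierced body about its centre: I₀ = (1/2)MR² = (1/2)(5.4)(0.31)² = 0.25947 kg·m².
The removed disk has mass m = M·(r/R)² = (5.4)(0.084/0.31)² = 0.39649 kg (same uniform areal density).
Its moment of inertia about the rotation axis (parallel-axis theorem): I_hole = (1/2)mr² + md² = (1/2)(0.39649)(0.084)² + (0.39649)(0.15)² = 0.01032 kg·m².
Treating the hole as negative mass, I = I₀ − I_hole = 0.25947 − 0.01032 = 0.24915 kg·m².

0.249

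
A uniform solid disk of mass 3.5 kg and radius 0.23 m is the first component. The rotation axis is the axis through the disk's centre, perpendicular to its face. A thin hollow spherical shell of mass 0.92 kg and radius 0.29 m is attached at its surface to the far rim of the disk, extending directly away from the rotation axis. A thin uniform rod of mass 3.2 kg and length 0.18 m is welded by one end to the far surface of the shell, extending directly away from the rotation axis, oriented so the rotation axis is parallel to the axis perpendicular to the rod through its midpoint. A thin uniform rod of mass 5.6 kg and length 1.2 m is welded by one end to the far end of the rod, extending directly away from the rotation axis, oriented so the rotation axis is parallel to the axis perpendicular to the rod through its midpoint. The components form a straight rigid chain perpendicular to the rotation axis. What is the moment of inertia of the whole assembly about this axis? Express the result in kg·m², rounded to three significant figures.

Solid disk: I_cm = (1/2)MR² = (1/2)(3.5)(0.23)² = 0.092575 kg·m²; axis through the centre, so I = 0.092575 kg·m².
Spherical shell: I_cm = (2/3)MR² = (2/3)(0.92)(0.29)² = 0.051581 kg·m²; centre at d = 0.23 + 0.29 = 0.52 m, so the parallel axis theorem gives I = 0.051581 + (0.92)(0.52)² = 0.30035 kg·m².
Thin rod: I_cm = (1/12)ML² = (1/12)(3.2)(0.18)² = 0.00864 kg·m²; centre at d = 0.23 + 0.29 + 0.29 + 0.09 = 0.9 m, so the parallel axis theorem gives I = 0.00864 + (3.2)(0.9)² = 2.6006 kg·m².
Thin rod: I_cm = (1/12)ML² = (1/12)(5.6)(1.2)² = 0.672 kg·m²; centre at d = 0.23 + 0.29 + 0.29 + 0.09 + 0.09 + 0.6 = 1.59 m, so the parallel axis theorem gives I = 0.672 + (5.6)(1.59)² = 14.829 kg·m².
Total I = 0.092575 + 0.30035 + 2.6006 + 14.829 = 17.823 kg·m².

17.8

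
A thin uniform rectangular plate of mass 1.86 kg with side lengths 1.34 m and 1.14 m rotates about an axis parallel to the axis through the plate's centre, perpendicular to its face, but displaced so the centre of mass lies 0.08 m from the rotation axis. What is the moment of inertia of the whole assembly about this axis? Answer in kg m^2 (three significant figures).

0.492

I_cm = (1/12)M(a²+b²) = (1/12)(1.86)[(1.34)² + (1.14)²] = 0.47976 kg m^2; centre at d = 0.08 m, so I = I_cm + Md² gives I = 0.47976 + (1.86)(0.08)² = 0.49166 kg m^2.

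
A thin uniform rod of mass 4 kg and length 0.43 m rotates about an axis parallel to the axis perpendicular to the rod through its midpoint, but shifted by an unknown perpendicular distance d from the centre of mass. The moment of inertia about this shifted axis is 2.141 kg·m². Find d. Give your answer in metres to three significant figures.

About the centre-of-mass axis, I_cm = (1/12)ML² = (1/12)(4)(0.43)² = 0.061633 kg·m².
Parallel axis theorem: I = I_cm + Md², so Md² = 2.141 − 0.061633 = 2.0794 kg·m².
d = √(2.0794 / 4) = 0.721 m.

0.721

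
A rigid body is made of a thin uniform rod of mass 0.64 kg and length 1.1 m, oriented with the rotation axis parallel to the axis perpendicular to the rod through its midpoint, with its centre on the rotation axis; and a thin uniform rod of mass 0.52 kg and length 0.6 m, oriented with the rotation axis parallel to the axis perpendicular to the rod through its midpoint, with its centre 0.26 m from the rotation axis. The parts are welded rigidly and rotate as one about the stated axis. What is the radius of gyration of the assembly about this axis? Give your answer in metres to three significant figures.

Thin rod: I_cm = (1/12)ML² = (1/12)(0.64)(1.1)² = 0.064533 kg m^2; axis through the centre, so I = 0.064533 kg m^2.
Thin rod: I_cm = (1/12)ML² = (1/12)(0.52)(0.6)² = 0.0156 kg m^2; centre at d = 0.26 m, so I = I_cm + Md² gives I = 0.0156 + (0.52)(0.26)² = 0.050752 kg m^2.
Total I = 0.11529 kg m^2; total mass M = 1.16 kg.
k = √(I/M) = √(0.11529/1.16) = 0.31525 m.

0.315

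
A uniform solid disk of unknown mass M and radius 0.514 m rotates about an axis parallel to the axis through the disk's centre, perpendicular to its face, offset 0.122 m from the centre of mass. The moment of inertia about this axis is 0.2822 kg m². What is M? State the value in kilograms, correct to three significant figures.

I = I_cm + Md² = (1/2)MR² + Md² = M·[0.5·(0.514)² + (0.122)²] = M·0.14698.
So M = 0.2822 / 0.14698 = 1.92 kg.

1.92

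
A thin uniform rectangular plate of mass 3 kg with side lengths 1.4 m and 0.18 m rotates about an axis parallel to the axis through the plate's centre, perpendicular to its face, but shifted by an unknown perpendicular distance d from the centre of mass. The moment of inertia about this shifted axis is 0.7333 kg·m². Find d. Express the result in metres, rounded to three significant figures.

About the centre-of-mass axis, I_cm = (1/12)M(a²+b²) = (1/12)(3)[(1.4)² + (0.18)²] = 0.4981 kg·m².
Parallel axis theorem: I = I_cm + Md², so Md² = 0.7333 − 0.4981 = 0.2352 kg·m².
d = √(0.2352 / 3) = 0.28 m.

0.280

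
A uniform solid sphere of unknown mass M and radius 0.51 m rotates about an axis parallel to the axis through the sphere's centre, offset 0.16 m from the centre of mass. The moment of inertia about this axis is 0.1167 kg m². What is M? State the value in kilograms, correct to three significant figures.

0.900

I = I_cm + Md² = (2/5)MR² + Md² = M·[0.4·(0.51)² + (0.16)²] = M·0.12964.
So M = 0.1167 / 0.12964 = 0.90019 kg.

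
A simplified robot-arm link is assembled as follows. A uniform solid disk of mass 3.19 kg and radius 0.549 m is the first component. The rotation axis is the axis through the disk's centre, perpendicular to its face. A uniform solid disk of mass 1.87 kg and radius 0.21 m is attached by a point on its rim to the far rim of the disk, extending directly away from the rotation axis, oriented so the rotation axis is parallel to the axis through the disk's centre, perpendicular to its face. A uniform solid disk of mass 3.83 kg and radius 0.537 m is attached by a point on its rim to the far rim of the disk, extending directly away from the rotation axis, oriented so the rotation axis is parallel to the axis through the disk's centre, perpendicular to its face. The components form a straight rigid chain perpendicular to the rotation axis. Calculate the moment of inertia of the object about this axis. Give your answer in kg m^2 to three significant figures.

10.8

Solid disk: I_cm = (1/2)MR² = (1/2)(3.19)(0.549)² = 0.48073 kg m^2; axis through the centre, so I = 0.48073 kg m^2.
Solid disk: I_cm = (1/2)MR² = (1/2)(1.87)(0.21)² = 0.041233 kg m^2; centre at d = 0.549 + 0.21 = 0.759 m, so the parallel axis theorem gives I = 0.041233 + (1.87)(0.759)² = 1.1185 kg m^2.
Solid disk: I_cm = (1/2)MR² = (1/2)(3.83)(0.537)² = 0.55223 kg m^2; centre at d = 0.549 + 0.21 + 0.21 + 0.537 = 1.506 m, so the parallel axis theorem gives I = 0.55223 + (3.83)(1.506)² = 9.2388 kg m^2.
Total I = 0.48073 + 1.1185 + 9.2388 = 10.838 kg m^2.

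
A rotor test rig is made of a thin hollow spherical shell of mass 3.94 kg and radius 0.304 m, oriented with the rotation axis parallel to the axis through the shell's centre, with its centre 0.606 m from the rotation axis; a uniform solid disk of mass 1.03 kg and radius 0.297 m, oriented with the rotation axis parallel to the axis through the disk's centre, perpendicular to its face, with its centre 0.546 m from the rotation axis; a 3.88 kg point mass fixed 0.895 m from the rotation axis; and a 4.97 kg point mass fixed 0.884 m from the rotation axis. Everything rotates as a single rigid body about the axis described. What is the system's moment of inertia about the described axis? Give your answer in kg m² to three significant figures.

Spherical shell: I_cm = (2/3)MR² = (2/3)(3.94)(0.304)² = 0.24275 kg m²; centre at d = 0.606 m, so the parallel axis theorem gives I = 0.24275 + (3.94)(0.606)² = 1.6897 kg m².
Solid disk: I_cm = (1/2)MR² = (1/2)(1.03)(0.297)² = 0.045428 kg m²; centre at d = 0.546 m, so the parallel axis theorem gives I = 0.045428 + (1.03)(0.546)² = 0.35249 kg m².
Point mass: I_cm = 0; centre at d = 0.895 m, so the parallel axis theorem gives I = 0 + (3.88)(0.895)² = 3.108 kg m².
Point mass: I_cm = 0; centre at d = 0.884 m, so the parallel axis theorem gives I = 0 + (4.97)(0.884)² = 3.8838 kg m².
Total I = 1.6897 + 0.35249 + 3.108 + 3.8838 = 9.034 kg m².

9.03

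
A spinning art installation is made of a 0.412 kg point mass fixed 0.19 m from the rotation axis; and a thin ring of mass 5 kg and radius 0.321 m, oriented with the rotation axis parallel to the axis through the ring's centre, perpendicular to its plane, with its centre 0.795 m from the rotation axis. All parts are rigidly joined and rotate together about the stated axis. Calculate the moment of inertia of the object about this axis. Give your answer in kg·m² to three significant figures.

Point mass: I_cm = 0; centre at d = 0.19 m, so the parallel axis theorem gives I = 0 + (0.412)(0.19)² = 0.014873 kg·m².
Thin ring: I_cm = MR² = (5)(0.321)² = 0.51521 kg·m²; centre at d = 0.795 m, so the parallel axis theorem gives I = 0.51521 + (5)(0.795)² = 3.6753 kg·m².
Total I = 0.014873 + 3.6753 = 3.6902 kg·m².

3.69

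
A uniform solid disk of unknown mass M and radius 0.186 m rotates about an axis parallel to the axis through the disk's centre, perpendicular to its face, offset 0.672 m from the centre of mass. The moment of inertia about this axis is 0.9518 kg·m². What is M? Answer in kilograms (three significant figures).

I = I_cm + Md² = (1/2)MR² + Md² = M·[0.5·(0.186)² + (0.672)²] = M·0.46888.
So M = 0.9518 / 0.46888 = 2.0299 kg.

2.03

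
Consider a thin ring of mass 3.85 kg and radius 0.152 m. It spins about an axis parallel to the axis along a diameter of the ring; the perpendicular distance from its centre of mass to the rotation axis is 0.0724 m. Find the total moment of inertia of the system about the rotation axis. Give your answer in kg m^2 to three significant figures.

I_cm = (1/2)MR² = (1/2)(3.85)(0.152)² = 0.044475 kg m^2; centre at d = 0.0724 m, so the parallel axis theorem gives I = 0.044475 + (3.85)(0.0724)² = 0.064656 kg m^2.

0.0647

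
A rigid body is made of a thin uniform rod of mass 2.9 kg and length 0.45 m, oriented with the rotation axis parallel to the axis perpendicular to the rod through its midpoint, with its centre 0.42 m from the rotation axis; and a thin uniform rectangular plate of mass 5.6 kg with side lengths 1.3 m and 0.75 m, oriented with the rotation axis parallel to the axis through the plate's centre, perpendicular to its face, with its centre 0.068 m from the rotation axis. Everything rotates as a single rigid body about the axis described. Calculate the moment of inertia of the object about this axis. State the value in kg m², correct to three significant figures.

1.64

Thin rod: I_cm = (1/12)ML² = (1/12)(2.9)(0.45)² = 0.048937 kg m²; centre at d = 0.42 m, so the parallel axis theorem gives I = 0.048937 + (2.9)(0.42)² = 0.5605 kg m².
Rectangular plate: I_cm = (1/12)M(a²+b²) = (1/12)(5.6)[(1.3)² + (0.75)²] = 1.0512 kg m²; centre at d = 0.068 m, so the parallel axis theorem gives I = 1.0512 + (5.6)(0.068)² = 1.0771 kg m².
Total I = 0.5605 + 1.0771 = 1.6376 kg m².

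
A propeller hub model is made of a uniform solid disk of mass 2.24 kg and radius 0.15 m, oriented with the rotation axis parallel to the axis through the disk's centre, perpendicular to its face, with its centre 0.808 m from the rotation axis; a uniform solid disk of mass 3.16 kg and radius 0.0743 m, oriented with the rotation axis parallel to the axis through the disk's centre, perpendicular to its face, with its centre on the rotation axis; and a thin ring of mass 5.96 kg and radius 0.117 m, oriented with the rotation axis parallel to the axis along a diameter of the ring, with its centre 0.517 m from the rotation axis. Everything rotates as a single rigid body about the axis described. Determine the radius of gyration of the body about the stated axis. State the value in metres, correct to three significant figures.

Solid disk: I_cm = (1/2)MR² = (1/2)(2.24)(0.15)² = 0.0252 kg·m²; centre at d = 0.808 m, so I = I_cm + Md² gives I = 0.0252 + (2.24)(0.808)² = 1.4876 kg·m².
Solid disk: I_cm = (1/2)MR² = (1/2)(3.16)(0.0743)² = 0.0087224 kg·m²; axis through the centre, so I = 0.0087224 kg·m².
Thin ring: I_cm = (1/2)MR² = (1/2)(5.96)(0.117)² = 0.040793 kg·m²; centre at d = 0.517 m, so I = I_cm + Md² gives I = 0.040793 + (5.96)(0.517)² = 1.6338 kg·m².
Total I = 3.1302 kg·m²; total mass M = 11.36 kg.
k = √(I/M) = √(3.1302/11.36) = 0.52492 m.

0.525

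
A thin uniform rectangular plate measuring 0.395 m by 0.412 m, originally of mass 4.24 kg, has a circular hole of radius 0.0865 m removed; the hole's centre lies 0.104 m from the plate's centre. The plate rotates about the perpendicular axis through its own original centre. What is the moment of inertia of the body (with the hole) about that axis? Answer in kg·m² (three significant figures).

Unpierced body about its centre: I₀ = (1/12)M(a²+b²) = (1/12)(4.24)[(0.395)² + (0.412)²] = 0.11511 kg·m².
The removed disk has mass m = M·πr²/(ab) = (4.24)·π(0.0865)²/(0.395·0.412) = 0.61243 kg (same uniform areal density).
Its moment of inertia about the rotation axis (parallel-axis theorem): I_hole = (1/2)mr² + md² = (1/2)(0.61243)(0.0865)² + (0.61243)(0.104)² = 0.0089152 kg·m².
Treating the hole as negative mass, I = I₀ − I_hole = 0.11511 − 0.0089152 = 0.10619 kg·m².

0.106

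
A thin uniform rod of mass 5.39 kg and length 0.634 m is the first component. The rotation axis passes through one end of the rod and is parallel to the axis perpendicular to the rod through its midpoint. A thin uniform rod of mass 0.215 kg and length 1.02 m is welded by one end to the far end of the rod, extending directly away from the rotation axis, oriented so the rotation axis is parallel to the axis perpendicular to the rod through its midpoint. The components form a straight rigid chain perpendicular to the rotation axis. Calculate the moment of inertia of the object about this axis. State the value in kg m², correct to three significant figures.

Thin rod: I_cm = (1/12)ML² = (1/12)(5.39)(0.634)² = 0.18055 kg m²; centre at d = 0.317 m, so I = I_cm + Md² gives I = 0.18055 + (5.39)(0.317)² = 0.72218 kg m².
Thin rod: I_cm = (1/12)ML² = (1/12)(0.215)(1.02)² = 0.01864 kg m²; centre at d = 0.317 + 0.317 + 0.51 = 1.144 m, so I = I_cm + Md² gives I = 0.01864 + (0.215)(1.144)² = 0.30002 kg m².
Total I = 0.72218 + 0.30002 = 1.0222 kg m².

1.02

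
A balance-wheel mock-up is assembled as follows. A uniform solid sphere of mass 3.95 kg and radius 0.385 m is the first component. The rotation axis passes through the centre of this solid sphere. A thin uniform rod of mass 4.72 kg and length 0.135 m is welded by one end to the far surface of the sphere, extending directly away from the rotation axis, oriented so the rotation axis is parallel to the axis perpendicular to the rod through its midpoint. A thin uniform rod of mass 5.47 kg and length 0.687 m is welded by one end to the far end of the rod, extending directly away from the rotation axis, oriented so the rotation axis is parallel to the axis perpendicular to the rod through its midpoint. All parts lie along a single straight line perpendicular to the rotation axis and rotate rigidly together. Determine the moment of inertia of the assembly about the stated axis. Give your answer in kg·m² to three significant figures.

Solid sphere: I_cm = (2/5)MR² = (2/5)(3.95)(0.385)² = 0.2342 kg·m²; axis through the centre, so I = 0.2342 kg·m².
Thin rod: I_cm = (1/12)ML² = (1/12)(4.72)(0.135)² = 0.0071685 kg·m²; centre at d = 0.385 + 0.0675 = 0.4525 m, so I = I_cm + Md² gives I = 0.0071685 + (4.72)(0.4525)² = 0.97362 kg·m².
Thin rod: I_cm = (1/12)ML² = (1/12)(5.47)(0.687)² = 0.21514 kg·m²; centre at d = 0.385 + 0.0675 + 0.0675 + 0.3435 = 0.8635 m, so I = I_cm + Md² gives I = 0.21514 + (5.47)(0.8635)² = 4.2937 kg·m².
Total I = 0.2342 + 0.97362 + 4.2937 = 5.5016 kg·m².

5.50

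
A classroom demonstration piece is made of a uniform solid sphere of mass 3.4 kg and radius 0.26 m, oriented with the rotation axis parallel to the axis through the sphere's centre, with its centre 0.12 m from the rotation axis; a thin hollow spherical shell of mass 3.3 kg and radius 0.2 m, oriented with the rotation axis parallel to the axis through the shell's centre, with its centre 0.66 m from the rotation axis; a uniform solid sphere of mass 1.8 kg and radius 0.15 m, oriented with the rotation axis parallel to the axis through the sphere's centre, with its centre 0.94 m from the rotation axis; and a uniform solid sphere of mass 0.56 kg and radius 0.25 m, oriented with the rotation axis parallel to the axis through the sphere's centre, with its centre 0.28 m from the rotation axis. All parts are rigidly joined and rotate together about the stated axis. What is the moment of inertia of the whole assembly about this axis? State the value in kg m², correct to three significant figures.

Solid sphere: I_cm = (2/5)MR² = (2/5)(3.4)(0.26)² = 0.091936 kg m²; centre at d = 0.12 m, so I = I_cm + Md² gives I = 0.091936 + (3.4)(0.12)² = 0.1409 kg m².
Spherical shell: I_cm = (2/3)MR² = (2/3)(3.3)(0.2)² = 0.088 kg m²; centre at d = 0.66 m, so I = I_cm + Md² gives I = 0.088 + (3.3)(0.66)² = 1.5255 kg m².
Solid sphere: I_cm = (2/5)MR² = (2/5)(1.8)(0.15)² = 0.0162 kg m²; centre at d = 0.94 m, so I = I_cm + Md² gives I = 0.0162 + (1.8)(0.94)² = 1.6067 kg m².
Solid sphere: I_cm = (2/5)MR² = (2/5)(0.56)(0.25)² = 0.014 kg m²; centre at d = 0.28 m, so I = I_cm + Md² gives I = 0.014 + (0.56)(0.28)² = 0.057904 kg m².
Total I = 0.1409 + 1.5255 + 1.6067 + 0.057904 = 3.331 kg m².

3.33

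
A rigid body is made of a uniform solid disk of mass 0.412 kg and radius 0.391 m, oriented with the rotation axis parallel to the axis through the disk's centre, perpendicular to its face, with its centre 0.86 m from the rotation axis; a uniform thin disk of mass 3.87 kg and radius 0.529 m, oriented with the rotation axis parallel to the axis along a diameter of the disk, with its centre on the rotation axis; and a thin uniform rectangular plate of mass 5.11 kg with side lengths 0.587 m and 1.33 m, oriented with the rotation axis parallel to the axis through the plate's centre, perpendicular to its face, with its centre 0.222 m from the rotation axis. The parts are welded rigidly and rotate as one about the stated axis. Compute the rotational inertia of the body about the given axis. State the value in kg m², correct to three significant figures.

Solid disk: I_cm = (1/2)MR² = (1/2)(0.412)(0.391)² = 0.031493 kg m²; centre at d = 0.86 m, so I = I_cm + Md² gives I = 0.031493 + (0.412)(0.86)² = 0.33621 kg m².
Thin disk: I_cm = (1/4)MR² = (1/4)(3.87)(0.529)² = 0.27075 kg m²; axis through the centre, so I = 0.27075 kg m².
Rectangular plate: I_cm = (1/12)M(a²+b²) = (1/12)(5.11)[(0.587)² + (1.33)²] = 0.89999 kg m²; centre at d = 0.222 m, so I = I_cm + Md² gives I = 0.89999 + (5.11)(0.222)² = 1.1518 kg m².
Total I = 0.33621 + 0.27075 + 1.1518 = 1.7588 kg m².

1.76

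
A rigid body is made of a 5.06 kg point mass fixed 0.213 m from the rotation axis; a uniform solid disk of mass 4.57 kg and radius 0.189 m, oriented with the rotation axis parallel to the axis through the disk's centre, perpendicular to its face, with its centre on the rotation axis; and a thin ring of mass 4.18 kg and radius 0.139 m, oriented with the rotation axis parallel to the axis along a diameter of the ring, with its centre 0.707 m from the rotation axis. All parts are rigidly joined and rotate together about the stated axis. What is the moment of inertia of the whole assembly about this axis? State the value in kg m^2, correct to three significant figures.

Point mass: I_cm = 0; centre at d = 0.213 m, so I = I_cm + Md² gives I = 0 + (5.06)(0.213)² = 0.22957 kg m^2.
Solid disk: I_cm = (1/2)MR² = (1/2)(4.57)(0.189)² = 0.081622 kg m^2; axis through the centre, so I = 0.081622 kg m^2.
Thin ring: I_cm = (1/2)MR² = (1/2)(4.18)(0.139)² = 0.040381 kg m^2; centre at d = 0.707 m, so I = I_cm + Md² gives I = 0.040381 + (4.18)(0.707)² = 2.1297 kg m^2.
Total I = 0.22957 + 0.081622 + 2.1297 = 2.4409 kg m^2.

2.44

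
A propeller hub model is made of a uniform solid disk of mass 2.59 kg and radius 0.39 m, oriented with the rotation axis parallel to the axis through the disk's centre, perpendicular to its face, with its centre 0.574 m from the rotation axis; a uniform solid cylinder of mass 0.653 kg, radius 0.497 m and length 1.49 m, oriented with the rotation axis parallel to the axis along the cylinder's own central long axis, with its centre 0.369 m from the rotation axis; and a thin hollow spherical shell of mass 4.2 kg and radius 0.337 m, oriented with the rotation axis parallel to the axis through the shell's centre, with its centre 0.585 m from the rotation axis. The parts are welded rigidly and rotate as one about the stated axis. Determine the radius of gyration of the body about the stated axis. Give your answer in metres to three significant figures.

Solid disk: I_cm = (1/2)MR² = (1/2)(2.59)(0.39)² = 0.19697 kg·m²; centre at d = 0.574 m, so I = I_cm + Md² gives I = 0.19697 + (2.59)(0.574)² = 1.0503 kg·m².
Solid cylinder: I_cm = (1/2)MR² = (1/2)(0.653)(0.497)² = 0.080648 kg·m²; centre at d = 0.369 m, so I = I_cm + Md² gives I = 0.080648 + (0.653)(0.369)² = 0.16956 kg·m².
Spherical shell: I_cm = (2/3)MR² = (2/3)(4.2)(0.337)² = 0.31799 kg·m²; centre at d = 0.585 m, so I = I_cm + Md² gives I = 0.31799 + (4.2)(0.585)² = 1.7553 kg·m².
Total I = 2.9752 kg·m²; total mass M = 7.443 kg.
k = √(I/M) = √(2.9752/7.443) = 0.63224 m.

0.632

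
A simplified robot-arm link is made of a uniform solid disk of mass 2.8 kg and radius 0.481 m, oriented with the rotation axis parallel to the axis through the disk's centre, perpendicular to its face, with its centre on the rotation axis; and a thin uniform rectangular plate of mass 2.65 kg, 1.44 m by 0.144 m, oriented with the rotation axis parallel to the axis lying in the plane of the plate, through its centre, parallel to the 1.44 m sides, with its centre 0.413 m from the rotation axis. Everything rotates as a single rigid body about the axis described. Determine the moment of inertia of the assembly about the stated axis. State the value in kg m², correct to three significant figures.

Solid disk: I_cm = (1/2)MR² = (1/2)(2.8)(0.481)² = 0.32391 kg m²; axis through the centre, so I = 0.32391 kg m².
Rectangular plate: I_cm = (1/12)Mb² = (1/12)(2.65)(0.144)² = 0.0045792 kg m²; centre at d = 0.413 m, so the parallel axis theorem gives I = 0.0045792 + (2.65)(0.413)² = 0.45659 kg m².
Total I = 0.32391 + 0.45659 = 0.78049 kg m².

0.780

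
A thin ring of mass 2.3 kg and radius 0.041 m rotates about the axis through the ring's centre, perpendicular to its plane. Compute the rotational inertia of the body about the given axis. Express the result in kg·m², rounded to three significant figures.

I_cm = MR² = (2.3)(0.041)² = 0.0038663 kg·m²; axis through the centre, so I = 0.0038663 kg·m².

0.00387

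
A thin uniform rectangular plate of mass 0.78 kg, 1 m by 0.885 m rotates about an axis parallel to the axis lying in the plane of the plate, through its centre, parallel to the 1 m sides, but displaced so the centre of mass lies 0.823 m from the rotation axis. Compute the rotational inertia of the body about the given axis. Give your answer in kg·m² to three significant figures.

0.579

I_cm = (1/12)Mb² = (1/12)(0.78)(0.885)² = 0.05091 kg·m²; centre at d = 0.823 m, so the parallel axis theorem gives I = 0.05091 + (0.78)(0.823)² = 0.57923 kg·m².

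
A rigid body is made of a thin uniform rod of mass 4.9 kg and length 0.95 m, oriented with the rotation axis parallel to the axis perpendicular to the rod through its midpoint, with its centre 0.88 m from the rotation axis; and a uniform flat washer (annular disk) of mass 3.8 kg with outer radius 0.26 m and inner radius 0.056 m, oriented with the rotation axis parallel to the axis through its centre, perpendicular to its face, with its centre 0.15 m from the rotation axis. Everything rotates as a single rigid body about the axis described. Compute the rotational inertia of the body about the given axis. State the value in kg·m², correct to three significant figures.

Thin rod: I_cm = (1/12)ML² = (1/12)(4.9)(0.95)² = 0.36852 kg·m²; centre at d = 0.88 m, so I = I_cm + Md² gives I = 0.36852 + (4.9)(0.88)² = 4.1631 kg·m².
Annular disk: I_cm = (1/2)M(R²+r²) = (1/2)(3.8)[(0.26)² + (0.056)²] = 0.1344 kg·m²; centre at d = 0.15 m, so I = I_cm + Md² gives I = 0.1344 + (3.8)(0.15)² = 0.2199 kg·m².
Total I = 4.1631 + 0.2199 = 4.383 kg·m².

4.38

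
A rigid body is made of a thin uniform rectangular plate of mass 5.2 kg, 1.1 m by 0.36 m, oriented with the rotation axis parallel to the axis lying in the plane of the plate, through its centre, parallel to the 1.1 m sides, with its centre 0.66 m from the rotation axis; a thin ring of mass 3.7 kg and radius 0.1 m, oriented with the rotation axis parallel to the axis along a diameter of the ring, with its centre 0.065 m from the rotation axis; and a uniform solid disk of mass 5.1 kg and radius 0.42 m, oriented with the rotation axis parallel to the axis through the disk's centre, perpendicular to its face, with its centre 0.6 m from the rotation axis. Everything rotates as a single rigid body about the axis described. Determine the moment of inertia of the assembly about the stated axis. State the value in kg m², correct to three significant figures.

Rectangular plate: I_cm = (1/12)Mb² = (1/12)(5.2)(0.36)² = 0.05616 kg m²; centre at d = 0.66 m, so I = I_cm + Md² gives I = 0.05616 + (5.2)(0.66)² = 2.3213 kg m².
Thin ring: I_cm = (1/2)MR² = (1/2)(3.7)(0.1)² = 0.0185 kg m²; centre at d = 0.065 m, so I = I_cm + Md² gives I = 0.0185 + (3.7)(0.065)² = 0.034133 kg m².
Solid disk: I_cm = (1/2)MR² = (1/2)(5.1)(0.42)² = 0.44982 kg m²; centre at d = 0.6 m, so I = I_cm + Md² gives I = 0.44982 + (5.1)(0.6)² = 2.2858 kg m².
Total I = 2.3213 + 0.034133 + 2.2858 = 4.6412 kg m².

4.64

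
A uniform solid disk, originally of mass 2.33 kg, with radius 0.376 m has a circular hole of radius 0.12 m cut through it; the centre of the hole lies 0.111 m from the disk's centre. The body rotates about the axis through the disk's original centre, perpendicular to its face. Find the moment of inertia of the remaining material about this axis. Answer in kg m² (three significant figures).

0.160

Unpierced body about its centre: I₀ = (1/2)MR² = (1/2)(2.33)(0.376)² = 0.1647 kg m².
The removed disk has mass m = M·(r/R)² = (2.33)(0.12/0.376)² = 0.23732 kg (same uniform areal density).
Its moment of inertia about the rotation axis (parallel-axis theorem): I_hole = (1/2)mr² + md² = (1/2)(0.23732)(0.12)² + (0.23732)(0.111)² = 0.0046328 kg m².
Treating the hole as negative mass, I = I₀ − I_hole = 0.1647 − 0.0046328 = 0.16007 kg m².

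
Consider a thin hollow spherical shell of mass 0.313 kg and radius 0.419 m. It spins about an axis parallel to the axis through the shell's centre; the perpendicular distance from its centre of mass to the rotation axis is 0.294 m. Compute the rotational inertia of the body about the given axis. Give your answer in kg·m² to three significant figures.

I_cm = (2/3)MR² = (2/3)(0.313)(0.419)² = 0.036634 kg·m²; centre at d = 0.294 m, so I = I_cm + Md² gives I = 0.036634 + (0.313)(0.294)² = 0.063688 kg·m².

0.0637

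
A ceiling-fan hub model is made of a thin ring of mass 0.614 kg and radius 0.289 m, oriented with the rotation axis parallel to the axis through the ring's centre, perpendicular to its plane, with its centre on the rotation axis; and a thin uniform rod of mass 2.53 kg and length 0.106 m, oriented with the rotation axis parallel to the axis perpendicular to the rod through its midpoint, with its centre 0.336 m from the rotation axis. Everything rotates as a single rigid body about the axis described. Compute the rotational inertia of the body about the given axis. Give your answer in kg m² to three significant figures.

0.339

Thin ring: I_cm = MR² = (0.614)(0.289)² = 0.051282 kg m²; axis through the centre, so I = 0.051282 kg m².
Thin rod: I_cm = (1/12)ML² = (1/12)(2.53)(0.106)² = 0.0023689 kg m²; centre at d = 0.336 m, so the parallel axis theorem gives I = 0.0023689 + (2.53)(0.336)² = 0.288 kg m².
Total I = 0.051282 + 0.288 = 0.33928 kg m².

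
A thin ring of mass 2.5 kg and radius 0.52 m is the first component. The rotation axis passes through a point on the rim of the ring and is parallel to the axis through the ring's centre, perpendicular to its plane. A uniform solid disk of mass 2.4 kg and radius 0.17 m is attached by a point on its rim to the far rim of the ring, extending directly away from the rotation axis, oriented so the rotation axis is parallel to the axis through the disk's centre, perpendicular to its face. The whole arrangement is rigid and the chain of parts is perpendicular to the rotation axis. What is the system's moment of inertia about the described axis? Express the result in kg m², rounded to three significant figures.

Thin ring: I_cm = MR² = (2.5)(0.52)² = 0.676 kg m²; centre at d = 0.52 m, so the parallel axis theorem gives I = 0.676 + (2.5)(0.52)² = 1.352 kg m².
Solid disk: I_cm = (1/2)MR² = (1/2)(2.4)(0.17)² = 0.03468 kg m²; centre at d = 0.52 + 0.52 + 0.17 = 1.21 m, so the parallel axis theorem gives I = 0.03468 + (2.4)(1.21)² = 3.5485 kg m².
Total I = 1.352 + 3.5485 = 4.9005 kg m².

4.90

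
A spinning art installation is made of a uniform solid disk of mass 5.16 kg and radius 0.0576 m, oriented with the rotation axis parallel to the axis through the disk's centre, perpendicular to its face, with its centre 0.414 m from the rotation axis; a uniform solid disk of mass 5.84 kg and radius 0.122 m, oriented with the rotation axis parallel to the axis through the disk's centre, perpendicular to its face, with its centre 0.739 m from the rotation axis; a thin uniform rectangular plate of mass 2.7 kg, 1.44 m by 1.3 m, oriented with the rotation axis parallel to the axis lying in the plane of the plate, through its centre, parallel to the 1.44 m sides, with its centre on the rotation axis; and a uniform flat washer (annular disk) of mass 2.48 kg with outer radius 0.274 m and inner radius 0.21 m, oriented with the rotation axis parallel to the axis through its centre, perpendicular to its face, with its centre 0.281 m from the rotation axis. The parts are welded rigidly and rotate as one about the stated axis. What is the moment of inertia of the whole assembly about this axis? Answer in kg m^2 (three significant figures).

Solid disk: I_cm = (1/2)MR² = (1/2)(5.16)(0.0576)² = 0.0085598 kg m^2; centre at d = 0.414 m, so I = I_cm + Md² gives I = 0.0085598 + (5.16)(0.414)² = 0.89296 kg m^2.
Solid disk: I_cm = (1/2)MR² = (1/2)(5.84)(0.122)² = 0.043461 kg m^2; centre at d = 0.739 m, so I = I_cm + Md² gives I = 0.043461 + (5.84)(0.739)² = 3.2328 kg m^2.
Rectangular plate: I_cm = (1/12)Mb² = (1/12)(2.7)(1.3)² = 0.38025 kg m^2; axis through the centre, so I = 0.38025 kg m^2.
Annular disk: I_cm = (1/2)M(R²+r²) = (1/2)(2.48)[(0.274)² + (0.21)²] = 0.14778 kg m^2; centre at d = 0.281 m, so I = I_cm + Md² gives I = 0.14778 + (2.48)(0.281)² = 0.3436 kg m^2.
Total I = 0.89296 + 3.2328 + 0.38025 + 0.3436 = 4.8496 kg m^2.

4.85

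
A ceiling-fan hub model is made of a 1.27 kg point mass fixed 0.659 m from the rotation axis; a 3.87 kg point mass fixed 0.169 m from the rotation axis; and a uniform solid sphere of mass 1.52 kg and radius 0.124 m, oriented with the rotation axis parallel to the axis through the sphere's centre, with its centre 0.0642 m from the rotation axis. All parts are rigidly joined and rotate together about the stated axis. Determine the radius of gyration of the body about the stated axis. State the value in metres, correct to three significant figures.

0.319

Point mass: I_cm = 0; centre at d = 0.659 m, so I = I_cm + Md² gives I = 0 + (1.27)(0.659)² = 0.55154 kg m².
Point mass: I_cm = 0; centre at d = 0.169 m, so I = I_cm + Md² gives I = 0 + (3.87)(0.169)² = 0.11053 kg m².
Solid sphere: I_cm = (2/5)MR² = (2/5)(1.52)(0.124)² = 0.0093486 kg m²; centre at d = 0.0642 m, so I = I_cm + Md² gives I = 0.0093486 + (1.52)(0.0642)² = 0.015614 kg m².
Total I = 0.67768 kg m²; total mass M = 6.66 kg.
k = √(I/M) = √(0.67768/6.66) = 0.31899 m.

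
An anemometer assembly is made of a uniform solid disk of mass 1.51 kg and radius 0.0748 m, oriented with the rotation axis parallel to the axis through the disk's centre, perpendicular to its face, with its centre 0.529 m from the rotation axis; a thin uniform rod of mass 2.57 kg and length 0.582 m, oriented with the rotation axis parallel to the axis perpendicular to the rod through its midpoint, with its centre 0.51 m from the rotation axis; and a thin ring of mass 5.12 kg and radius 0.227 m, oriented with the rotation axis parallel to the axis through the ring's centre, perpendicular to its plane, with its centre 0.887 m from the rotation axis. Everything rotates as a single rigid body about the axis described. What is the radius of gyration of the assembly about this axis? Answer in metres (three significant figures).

0.770

Solid disk: I_cm = (1/2)MR² = (1/2)(1.51)(0.0748)² = 0.0042243 kg m²; centre at d = 0.529 m, so the parallel axis theorem gives I = 0.0042243 + (1.51)(0.529)² = 0.42678 kg m².
Thin rod: I_cm = (1/12)ML² = (1/12)(2.57)(0.582)² = 0.072543 kg m²; centre at d = 0.51 m, so the parallel axis theorem gives I = 0.072543 + (2.57)(0.51)² = 0.741 kg m².
Thin ring: I_cm = MR² = (5.12)(0.227)² = 0.26383 kg m²; centre at d = 0.887 m, so the parallel axis theorem gives I = 0.26383 + (5.12)(0.887)² = 4.2921 kg m².
Total I = 5.4599 kg m²; total mass M = 9.2 kg.
k = √(I/M) = √(5.4599/9.2) = 0.77037 m.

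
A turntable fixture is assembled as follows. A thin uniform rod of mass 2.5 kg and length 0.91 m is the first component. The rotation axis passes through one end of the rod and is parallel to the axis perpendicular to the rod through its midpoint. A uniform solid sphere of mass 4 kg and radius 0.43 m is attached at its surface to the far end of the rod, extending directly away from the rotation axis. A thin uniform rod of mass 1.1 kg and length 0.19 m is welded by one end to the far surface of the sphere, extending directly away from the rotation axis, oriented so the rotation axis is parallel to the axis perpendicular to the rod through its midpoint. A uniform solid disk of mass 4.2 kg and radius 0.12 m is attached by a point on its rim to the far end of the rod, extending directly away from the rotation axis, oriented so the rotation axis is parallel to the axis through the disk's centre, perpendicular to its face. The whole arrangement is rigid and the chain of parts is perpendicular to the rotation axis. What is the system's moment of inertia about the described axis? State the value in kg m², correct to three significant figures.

Thin rod: I_cm = (1/12)ML² = (1/12)(2.5)(0.91)² = 0.17252 kg m²; centre at d = 0.455 m, so I = I_cm + Md² gives I = 0.17252 + (2.5)(0.455)² = 0.69008 kg m².
Solid sphere: I_cm = (2/5)MR² = (2/5)(4)(0.43)² = 0.29584 kg m²; centre at d = 0.455 + 0.455 + 0.43 = 1.34 m, so I = I_cm + Md² gives I = 0.29584 + (4)(1.34)² = 7.4782 kg m².
Thin rod: I_cm = (1/12)ML² = (1/12)(1.1)(0.19)² = 0.0033092 kg m²; centre at d = 0.455 + 0.455 + 0.43 + 0.43 + 0.095 = 1.865 m, so I = I_cm + Md² gives I = 0.0033092 + (1.1)(1.865)² = 3.8294 kg m².
Solid disk: I_cm = (1/2)MR² = (1/2)(4.2)(0.12)² = 0.03024 kg m²; centre at d = 0.455 + 0.455 + 0.43 + 0.43 + 0.095 + 0.095 + 0.12 = 2.08 m, so I = I_cm + Md² gives I = 0.03024 + (4.2)(2.08)² = 18.201 kg m².
Total I = 0.69008 + 7.4782 + 3.8294 + 18.201 = 30.199 kg m².

30.2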